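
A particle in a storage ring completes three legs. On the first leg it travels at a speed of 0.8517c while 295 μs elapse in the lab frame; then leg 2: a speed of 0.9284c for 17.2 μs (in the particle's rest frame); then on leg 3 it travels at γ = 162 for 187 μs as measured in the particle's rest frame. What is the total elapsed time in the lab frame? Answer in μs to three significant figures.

Δt = 3.06×10⁴ μs

Leg 1: 295 μs is already measured in the lab frame.
Leg 2: γ = 1/√(1 − 0.9284²) = 1/√0.1381 = 2.691; Δt_2 = 2.691 × 17.2 = 46.29 μs.
Leg 3: γ = 162; Δt_3 = 162.0 × 187 = 3.029×10⁴ μs.
Total: 295.0 + 46.29 + 3.029×10⁴ μs.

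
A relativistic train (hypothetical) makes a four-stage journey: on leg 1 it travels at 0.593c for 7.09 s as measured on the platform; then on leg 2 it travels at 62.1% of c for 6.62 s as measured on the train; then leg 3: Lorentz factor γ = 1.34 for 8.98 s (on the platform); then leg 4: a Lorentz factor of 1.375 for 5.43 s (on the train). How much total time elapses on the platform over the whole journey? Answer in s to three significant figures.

Δt = 32.0 s

Leg 1: 7.09 s is already measured on the platform.
Leg 2: β = 0.621; γ = 1/√(1 − 0.621²) = 1/√0.6144 = 1.276; Δt_2 = 1.276 × 6.62 = 8.446 s.
Leg 3: 8.98 s is already measured on the platform.
Leg 4: γ = 1.375; Δt_4 = 1.375 × 5.43 = 7.466 s.
Total: 7.090 + 8.446 + 8.980 + 7.466 s.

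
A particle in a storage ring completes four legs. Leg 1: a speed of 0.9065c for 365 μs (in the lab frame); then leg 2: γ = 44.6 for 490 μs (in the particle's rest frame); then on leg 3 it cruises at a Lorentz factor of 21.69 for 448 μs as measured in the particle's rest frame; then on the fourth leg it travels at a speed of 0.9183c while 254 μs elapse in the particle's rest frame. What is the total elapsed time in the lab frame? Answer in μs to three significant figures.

Δt = 3.26×10⁴ μs

Leg 1: 365 μs is already measured in the lab frame.
Leg 2: γ = 44.6; Δt_2 = 44.60 × 490 = 2.185×10⁴ μs.
Leg 3: γ = 21.69; Δt_3 = 21.69 × 448 = 9717 μs.
Leg 4: γ = 1/√(1 − 0.9183²) = 1/√0.1567 = 2.526; Δt_4 = 2.526 × 254 = 641.6 μs.
Total: 365.0 + 2.185×10⁴ + 9717 + 641.6 μs.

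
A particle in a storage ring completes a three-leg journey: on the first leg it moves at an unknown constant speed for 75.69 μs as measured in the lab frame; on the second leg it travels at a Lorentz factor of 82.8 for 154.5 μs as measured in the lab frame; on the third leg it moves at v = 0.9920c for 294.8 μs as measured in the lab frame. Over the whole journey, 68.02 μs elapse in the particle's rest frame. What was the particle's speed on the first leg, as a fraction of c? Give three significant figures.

β = 0.924

Leg 1: speed unknown; τ_1 = 75.69/γ_1.
Leg 2: γ = 82.8; τ_2 = 154.5/82.80 = 1.866 μs.
Leg 3: γ = 1/√(1 − 0.9920²) = 1/√0.01594 = 7.922; τ_3 = 294.8/7.922 = 37.21 μs.
Total proper time: τ_1 + 1.866 + 37.21 = 68.02, so τ_1 = 68.02 − 39.08 = 28.94 μs.
γ_1 = 75.69/28.94 = 2.615; β = √(1 − 1/γ²) = √0.8538.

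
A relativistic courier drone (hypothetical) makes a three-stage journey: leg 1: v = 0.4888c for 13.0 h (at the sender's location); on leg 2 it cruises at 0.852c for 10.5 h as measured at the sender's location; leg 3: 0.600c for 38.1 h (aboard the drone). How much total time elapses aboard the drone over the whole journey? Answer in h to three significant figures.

τ = 54.9 h

Leg 1: γ = 1/√(1 − 0.4888²) = 1/√0.7611 = 1.146; τ_1 = 13.0/1.146 = 11.34 h.
Leg 2: γ = 1/√(1 − 0.852²) = 1/√0.2741 = 1.910; τ_2 = 10.5/1.910 = 5.497 h.
Leg 3: 38.1 h is already measured aboard the drone.
Total: 11.34 + 5.497 + 38.10 h.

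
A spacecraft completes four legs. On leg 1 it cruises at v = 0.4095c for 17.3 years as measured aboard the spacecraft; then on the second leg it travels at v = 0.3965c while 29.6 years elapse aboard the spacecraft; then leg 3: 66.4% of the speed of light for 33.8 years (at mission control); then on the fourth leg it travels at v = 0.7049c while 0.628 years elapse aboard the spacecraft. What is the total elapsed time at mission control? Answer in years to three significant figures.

Δt = 85.9 years

Leg 1: γ = 1/√(1 − 0.4095²) = 1/√0.8323 = 1.096; Δt_1 = 1.096 × 17.3 = 18.96 years.
Leg 2: γ = 1/√(1 − 0.3965²) = 1/√0.8428 = 1.089; Δt_2 = 1.089 × 29.6 = 32.24 years.
Leg 3: 33.8 years is already measured at mission control.
Leg 4: γ = 1/√(1 − 0.7049²) = 1/√0.5031 = 1.410; Δt_4 = 1.410 × 0.628 = 0.8854 years.
Total: 18.96 + 32.24 + 33.80 + 0.8854 years.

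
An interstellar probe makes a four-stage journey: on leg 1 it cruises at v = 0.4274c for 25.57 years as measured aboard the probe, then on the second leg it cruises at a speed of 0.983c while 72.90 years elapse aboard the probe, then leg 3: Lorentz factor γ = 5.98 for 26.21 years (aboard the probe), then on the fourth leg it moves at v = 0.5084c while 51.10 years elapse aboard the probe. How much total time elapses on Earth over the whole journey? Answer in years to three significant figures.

Δt = 641 years

Leg 1: γ = 1/√(1 − 0.4274²) = 1/√0.8173 = 1.106; Δt_1 = 1.106 × 25.57 = 28.28 years.
Leg 2: γ = 1/√(1 − 0.983²) = 1/√0.03371 = 5.446; Δt_2 = 5.446 × 72.90 = 397.0 years.
Leg 3: γ = 5.98; Δt_3 = 5.980 × 26.21 = 156.7 years.
Leg 4: γ = 1/√(1 − 0.5084²) = 1/√0.7415 = 1.161; Δt_4 = 1.161 × 51.10 = 59.34 years.
Total: 28.28 + 397.0 + 156.7 + 59.34 years.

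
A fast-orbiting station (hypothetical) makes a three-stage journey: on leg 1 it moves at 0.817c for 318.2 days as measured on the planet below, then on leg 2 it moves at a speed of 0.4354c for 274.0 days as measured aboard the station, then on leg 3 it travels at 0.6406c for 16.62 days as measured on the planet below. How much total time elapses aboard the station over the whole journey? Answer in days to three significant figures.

Leg 1: γ = 1/√(1 − 0.817²) = 1/√0.3325 = 1.734; τ_1 = 318.2/1.734 = 183.5 days.
Leg 2: 274.0 days is already measured aboard the station.
Leg 3: γ = 1/√(1 − 0.6406²) = 1/√0.5896 = 1.302; τ_3 = 16.62/1.302 = 12.76 days.
Total: 183.5 + 274.0 + 12.76 days.

τ = 470 days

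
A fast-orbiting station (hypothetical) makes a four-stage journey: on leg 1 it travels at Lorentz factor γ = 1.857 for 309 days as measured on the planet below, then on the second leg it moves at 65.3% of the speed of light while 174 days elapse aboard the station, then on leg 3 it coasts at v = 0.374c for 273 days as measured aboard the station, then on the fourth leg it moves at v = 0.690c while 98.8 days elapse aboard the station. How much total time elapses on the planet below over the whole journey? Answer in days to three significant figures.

Leg 1: 309 days is already measured on the planet below.
Leg 2: β = 0.653; γ = 1/√(1 − 0.653²) = 1/√0.5736 = 1.320; Δt_2 = 1.320 × 174 = 229.7 days.
Leg 3: γ = 1/√(1 − 0.374²) = 1/√0.8601 = 1.078; Δt_3 = 1.078 × 273 = 294.4 days.
Leg 4: γ = 1/√(1 − 0.690²) = 1/√0.5239 = 1.382; Δt_4 = 1.382 × 98.8 = 136.5 days.
Total: 309.0 + 229.7 + 294.4 + 136.5 days.

Δt = 970 days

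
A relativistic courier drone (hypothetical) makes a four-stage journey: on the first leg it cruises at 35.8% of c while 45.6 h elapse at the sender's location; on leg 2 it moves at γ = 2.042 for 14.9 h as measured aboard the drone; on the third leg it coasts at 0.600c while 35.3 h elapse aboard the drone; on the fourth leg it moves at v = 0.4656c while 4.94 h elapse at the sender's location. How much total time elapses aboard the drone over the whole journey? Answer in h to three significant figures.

Leg 1: β = 0.358; γ = 1/√(1 − 0.358²) = 1/√0.8718 = 1.071; τ_1 = 45.6/1.071 = 42.58 h.
Leg 2: 14.9 h is already measured aboard the drone.
Leg 3: 35.3 h is already measured aboard the drone.
Leg 4: γ = 1/√(1 − 0.4656²) = 1/√0.7832 = 1.130; τ_4 = 4.94/1.130 = 4.372 h.
Total: 42.58 + 14.90 + 35.30 + 4.372 h.

τ = 97.1 h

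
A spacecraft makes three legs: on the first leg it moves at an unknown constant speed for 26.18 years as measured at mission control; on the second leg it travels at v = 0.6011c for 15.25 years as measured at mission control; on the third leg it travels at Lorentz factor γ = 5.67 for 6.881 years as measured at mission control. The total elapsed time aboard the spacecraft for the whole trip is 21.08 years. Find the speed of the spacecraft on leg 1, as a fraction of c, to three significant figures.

Leg 1: speed unknown; τ_1 = 26.18/γ_1.
Leg 2: γ = 1/√(1 − 0.6011²) = 1/√0.6387 = 1.251; τ_2 = 15.25/1.251 = 12.19 years.
Leg 3: γ = 5.67; τ_3 = 6.881/5.670 = 1.214 years.
Total proper time: τ_1 + 12.19 + 1.214 = 21.08, so τ_1 = 21.08 − 13.40 = 7.679 years.
γ_1 = 26.18/7.679 = 3.409; β = √(1 − 1/γ²) = √0.9140.

β = 0.956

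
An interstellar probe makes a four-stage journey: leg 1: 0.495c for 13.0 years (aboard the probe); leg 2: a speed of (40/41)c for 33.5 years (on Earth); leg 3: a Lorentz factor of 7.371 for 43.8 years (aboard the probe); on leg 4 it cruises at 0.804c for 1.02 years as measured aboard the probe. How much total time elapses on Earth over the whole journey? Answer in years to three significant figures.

Δt = 373 years

Leg 1: γ = 1/√(1 − 0.495²) = 1/√0.7550 = 1.151; Δt_1 = 1.151 × 13.0 = 14.96 years.
Leg 2: 33.5 years is already measured on Earth.
Leg 3: γ = 7.371; Δt_3 = 7.371 × 43.8 = 322.8 years.
Leg 4: γ = 1/√(1 − 0.804²) = 1/√0.3536 = 1.682; Δt_4 = 1.682 × 1.02 = 1.715 years.
Total: 14.96 + 33.50 + 322.8 + 1.715 years.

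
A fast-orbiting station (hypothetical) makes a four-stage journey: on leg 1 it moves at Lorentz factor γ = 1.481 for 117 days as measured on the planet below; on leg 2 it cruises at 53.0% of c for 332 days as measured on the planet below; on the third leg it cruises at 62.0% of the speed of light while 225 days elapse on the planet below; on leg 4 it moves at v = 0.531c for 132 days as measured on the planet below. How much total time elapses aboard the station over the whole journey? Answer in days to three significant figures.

Leg 1: γ = 1.481; τ_1 = 117/1.481 = 79.00 days.
Leg 2: β = 0.530; γ = 1/√(1 − 0.530²) = 1/√0.7191 = 1.179; τ_2 = 332/1.179 = 281.5 days.
Leg 3: β = 0.620; γ = 1/√(1 − 0.620²) = 1/√0.6156 = 1.275; τ_3 = 225/1.275 = 176.5 days.
Leg 4: γ = 1/√(1 − 0.531²) = 1/√0.7180 = 1.180; τ_4 = 132/1.180 = 111.9 days.
Total: 79.00 + 281.5 + 176.5 + 111.9 days.

τ = 649 days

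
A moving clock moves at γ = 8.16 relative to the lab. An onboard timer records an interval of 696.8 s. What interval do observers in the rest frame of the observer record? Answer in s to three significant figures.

Δt = 5690 s

γ = 8.16
The interval measured on the moving clock is the proper time (both events occur at the same place in that frame); the lab-frame interval is Δt = γτ = 8.160 × 696.8 s.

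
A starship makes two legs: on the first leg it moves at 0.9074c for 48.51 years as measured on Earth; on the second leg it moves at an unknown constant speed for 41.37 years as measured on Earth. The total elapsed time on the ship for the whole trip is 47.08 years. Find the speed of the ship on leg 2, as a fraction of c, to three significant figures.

β = 0.764

Leg 1: γ = 1/√(1 − 0.9074²) = 1/√0.1766 = 2.379; τ_1 = 48.51/2.379 = 20.39 years.
Leg 2: speed unknown; τ_2 = 41.37/γ_2.
Total proper time: 20.39 + τ_2 = 47.08, so τ_2 = 47.08 − 20.39 = 26.69 years.
γ_2 = 41.37/26.69 = 1.550; β = √(1 − 1/γ²) = √0.5837.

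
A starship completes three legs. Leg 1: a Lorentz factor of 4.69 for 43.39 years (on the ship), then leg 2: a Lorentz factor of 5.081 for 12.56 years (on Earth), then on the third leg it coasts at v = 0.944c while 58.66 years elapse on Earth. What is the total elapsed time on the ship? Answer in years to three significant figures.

τ = 65.2 years

Leg 1: 43.39 years is already measured on the ship.
Leg 2: γ = 5.081; τ_2 = 12.56/5.081 = 2.472 years.
Leg 3: γ = 1/√(1 − 0.944²) = 1/√0.1089 = 3.031; τ_3 = 58.66/3.031 = 19.35 years.
Total: 43.39 + 2.472 + 19.35 years.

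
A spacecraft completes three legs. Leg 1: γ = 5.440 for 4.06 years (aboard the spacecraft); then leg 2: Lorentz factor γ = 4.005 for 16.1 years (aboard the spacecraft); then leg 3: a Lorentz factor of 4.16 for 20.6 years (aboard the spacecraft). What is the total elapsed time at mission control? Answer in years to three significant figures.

Leg 1: γ = 5.440; Δt_1 = 5.440 × 4.06 = 22.09 years.
Leg 2: γ = 4.005; Δt_2 = 4.005 × 16.1 = 64.48 years.
Leg 3: γ = 4.16; Δt_3 = 4.160 × 20.6 = 85.70 years.
Total: 22.09 + 64.48 + 85.70 years.

Δt = 172 years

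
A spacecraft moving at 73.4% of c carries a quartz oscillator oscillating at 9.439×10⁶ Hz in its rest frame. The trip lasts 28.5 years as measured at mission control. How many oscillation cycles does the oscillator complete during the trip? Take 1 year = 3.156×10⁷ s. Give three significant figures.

β = 0.734; γ = 1/√(1 − 0.734²) = 1/√0.4612 = 1.472
The oscillator's own cycle count is N = f × τ where τ is the proper time aboard the spacecraft. τ = Δt/γ = 28.5/1.472 = 19.36 years = 6.109×10⁸ s.
N = 9.439×10⁶ × 6.109×10⁸ = 5.766×10¹⁵.

N = 5.77×10¹⁵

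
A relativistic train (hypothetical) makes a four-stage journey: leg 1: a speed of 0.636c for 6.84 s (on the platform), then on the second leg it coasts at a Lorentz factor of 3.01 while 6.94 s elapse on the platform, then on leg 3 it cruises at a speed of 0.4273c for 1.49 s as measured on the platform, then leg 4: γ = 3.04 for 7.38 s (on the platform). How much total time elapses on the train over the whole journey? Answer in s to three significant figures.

τ = 11.4 s

Leg 1: γ = 1/√(1 − 0.636²) = 1/√0.5955 = 1.296; τ_1 = 6.84/1.296 = 5.278 s.
Leg 2: γ = 3.01; τ_2 = 6.94/3.010 = 2.306 s.
Leg 3: γ = 1/√(1 − 0.4273²) = 1/√0.8174 = 1.106; τ_3 = 1.49/1.106 = 1.347 s.
Leg 4: γ = 3.04; τ_4 = 7.38/3.040 = 2.428 s.
Total: 5.278 + 2.306 + 1.347 + 2.428 s.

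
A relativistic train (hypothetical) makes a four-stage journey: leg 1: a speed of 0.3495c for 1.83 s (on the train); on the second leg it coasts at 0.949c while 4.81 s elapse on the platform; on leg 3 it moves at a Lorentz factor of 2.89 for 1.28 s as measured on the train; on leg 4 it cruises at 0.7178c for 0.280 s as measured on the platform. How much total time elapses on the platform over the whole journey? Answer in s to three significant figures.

Δt = 10.7 s

Leg 1: γ = 1/√(1 − 0.3495²) = 1/√0.8778 = 1.067; Δt_1 = 1.067 × 1.83 = 1.953 s.
Leg 2: 4.81 s is already measured on the platform.
Leg 3: γ = 2.89; Δt_3 = 2.890 × 1.28 = 3.699 s.
Leg 4: 0.280 s is already measured on the platform.
Total: 1.953 + 4.810 + 3.699 + 0.2800 s.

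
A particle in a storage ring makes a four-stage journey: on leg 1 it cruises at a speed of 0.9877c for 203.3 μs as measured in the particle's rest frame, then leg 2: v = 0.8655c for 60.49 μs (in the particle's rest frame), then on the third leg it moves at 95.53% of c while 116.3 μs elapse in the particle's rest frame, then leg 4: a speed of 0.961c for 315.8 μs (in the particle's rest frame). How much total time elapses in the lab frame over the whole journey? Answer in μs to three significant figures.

Leg 1: γ = 1/√(1 − 0.9877²) = 1/√0.02445 = 6.395; Δt_1 = 6.395 × 203.3 = 1300 μs.
Leg 2: γ = 1/√(1 − 0.8655²) = 1/√0.2509 = 1.996; Δt_2 = 1.996 × 60.49 = 120.8 μs.
Leg 3: β = 0.9553; γ = 1/√(1 − 0.9553²) = 1/√0.08740 = 3.383; Δt_3 = 3.383 × 116.3 = 393.4 μs.
Leg 4: γ = 1/√(1 − 0.961²) = 1/√0.07648 = 3.616; Δt_4 = 3.616 × 315.8 = 1142 μs.
Total: 1300 + 120.8 + 393.4 + 1142 μs.

Δt = 2960 μs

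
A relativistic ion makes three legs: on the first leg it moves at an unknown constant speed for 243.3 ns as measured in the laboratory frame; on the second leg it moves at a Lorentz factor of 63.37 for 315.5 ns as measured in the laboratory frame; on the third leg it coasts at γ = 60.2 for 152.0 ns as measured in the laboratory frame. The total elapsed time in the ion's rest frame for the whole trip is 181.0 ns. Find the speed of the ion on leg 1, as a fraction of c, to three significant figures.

Leg 1: speed unknown; τ_1 = 243.3/γ_1.
Leg 2: γ = 63.37; τ_2 = 315.5/63.37 = 4.979 ns.
Leg 3: γ = 60.2; τ_3 = 152.0/60.20 = 2.525 ns.
Total proper time: τ_1 + 4.979 + 2.525 = 181.0, so τ_1 = 181.0 − 7.504 = 173.5 ns.
γ_1 = 243.3/173.5 = 1.402; β = √(1 − 1/γ²) = √0.4915.

β = 0.701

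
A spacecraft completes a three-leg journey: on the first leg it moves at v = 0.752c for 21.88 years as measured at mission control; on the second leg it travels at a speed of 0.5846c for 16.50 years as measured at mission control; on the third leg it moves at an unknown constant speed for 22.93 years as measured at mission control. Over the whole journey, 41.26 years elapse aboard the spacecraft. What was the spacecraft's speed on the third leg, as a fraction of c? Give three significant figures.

β = 0.810

Leg 1: γ = 1/√(1 − 0.752²) = 1/√0.4345 = 1.517; τ_1 = 21.88/1.517 = 14.42 years.
Leg 2: γ = 1/√(1 − 0.5846²) = 1/√0.6582 = 1.233; τ_2 = 16.50/1.233 = 13.39 years.
Leg 3: speed unknown; τ_3 = 22.93/γ_3.
Total proper time: 14.42 + 13.39 + τ_3 = 41.26, so τ_3 = 41.26 − 27.81 = 13.45 years.
γ_3 = 22.93/13.45 = 1.705; β = √(1 − 1/γ²) = √0.6559.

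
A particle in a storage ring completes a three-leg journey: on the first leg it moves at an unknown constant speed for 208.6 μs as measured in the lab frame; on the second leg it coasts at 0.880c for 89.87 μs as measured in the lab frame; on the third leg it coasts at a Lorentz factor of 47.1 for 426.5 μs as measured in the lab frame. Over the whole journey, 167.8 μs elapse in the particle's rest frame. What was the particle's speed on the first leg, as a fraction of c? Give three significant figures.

Leg 1: speed unknown; τ_1 = 208.6/γ_1.
Leg 2: γ = 1/√(1 − 0.880²) = 1/√0.2256 = 2.105; τ_2 = 89.87/2.105 = 42.69 μs.
Leg 3: γ = 47.1; τ_3 = 426.5/47.10 = 9.055 μs.
Total proper time: τ_1 + 42.69 + 9.055 = 167.8, so τ_1 = 167.8 − 51.74 = 116.1 μs.
γ_1 = 208.6/116.1 = 1.797; β = √(1 − 1/γ²) = √0.6905.

β = 0.831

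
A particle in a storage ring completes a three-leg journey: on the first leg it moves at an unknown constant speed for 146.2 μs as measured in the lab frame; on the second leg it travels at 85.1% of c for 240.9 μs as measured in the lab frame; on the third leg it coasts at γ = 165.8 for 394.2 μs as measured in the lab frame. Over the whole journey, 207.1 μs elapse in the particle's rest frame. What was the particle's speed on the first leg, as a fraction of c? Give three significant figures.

Leg 1: speed unknown; τ_1 = 146.2/γ_1.
Leg 2: β = 0.851; γ = 1/√(1 − 0.851²) = 1/√0.2758 = 1.904; τ_2 = 240.9/1.904 = 126.5 μs.
Leg 3: γ = 165.8; τ_3 = 394.2/165.8 = 2.378 μs.
Total proper time: τ_1 + 126.5 + 2.378 = 207.1, so τ_1 = 207.1 − 128.9 = 78.21 μs.
γ_1 = 146.2/78.21 = 1.869; β = √(1 − 1/γ²) = √0.7138.

β = 0.845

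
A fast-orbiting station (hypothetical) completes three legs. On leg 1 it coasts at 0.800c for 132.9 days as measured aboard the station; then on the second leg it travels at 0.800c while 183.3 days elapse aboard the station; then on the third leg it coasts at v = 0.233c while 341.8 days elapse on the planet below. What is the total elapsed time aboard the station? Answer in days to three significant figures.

Leg 1: 132.9 days is already measured aboard the station.
Leg 2: 183.3 days is already measured aboard the station.
Leg 3: γ = 1/√(1 − 0.233²) = 1/√0.9457 = 1.028; τ_3 = 341.8/1.028 = 332.4 days.
Total: 132.9 + 183.3 + 332.4 days.

τ = 649 days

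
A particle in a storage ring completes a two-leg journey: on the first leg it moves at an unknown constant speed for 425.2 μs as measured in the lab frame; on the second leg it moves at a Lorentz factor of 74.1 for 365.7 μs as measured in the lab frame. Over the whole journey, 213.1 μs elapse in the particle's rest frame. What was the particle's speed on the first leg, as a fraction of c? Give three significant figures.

Leg 1: speed unknown; τ_1 = 425.2/γ_1.
Leg 2: γ = 74.1; τ_2 = 365.7/74.10 = 4.935 μs.
Total proper time: τ_1 + 4.935 = 213.1, so τ_1 = 213.1 − 4.935 = 208.2 μs.
γ_1 = 425.2/208.2 = 2.043; β = √(1 − 1/γ²) = √0.7603.

β = 0.872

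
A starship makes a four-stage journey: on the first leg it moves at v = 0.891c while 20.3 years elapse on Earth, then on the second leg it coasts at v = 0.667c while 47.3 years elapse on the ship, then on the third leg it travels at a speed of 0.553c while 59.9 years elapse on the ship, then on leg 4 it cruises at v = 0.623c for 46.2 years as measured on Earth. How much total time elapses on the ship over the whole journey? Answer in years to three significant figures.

τ = 153 years

Leg 1: γ = 1/√(1 − 0.891²) = 1/√0.2061 = 2.203; τ_1 = 20.3/2.203 = 9.216 years.
Leg 2: 47.3 years is already measured on the ship.
Leg 3: 59.9 years is already measured on the ship.
Leg 4: γ = 1/√(1 − 0.623²) = 1/√0.6119 = 1.278; τ_4 = 46.2/1.278 = 36.14 years.
Total: 9.216 + 47.30 + 59.90 + 36.14 years.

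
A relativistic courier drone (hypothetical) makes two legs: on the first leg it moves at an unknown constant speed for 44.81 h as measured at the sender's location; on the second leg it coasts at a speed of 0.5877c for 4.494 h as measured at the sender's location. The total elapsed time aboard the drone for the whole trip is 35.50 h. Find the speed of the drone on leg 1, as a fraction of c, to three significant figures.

Leg 1: speed unknown; τ_1 = 44.81/γ_1.
Leg 2: γ = 1/√(1 − 0.5877²) = 1/√0.6546 = 1.236; τ_2 = 4.494/1.236 = 3.636 h.
Total proper time: τ_1 + 3.636 = 35.50, so τ_1 = 35.50 − 3.636 = 31.86 h.
γ_1 = 44.81/31.86 = 1.406; β = √(1 − 1/γ²) = √0.4943.

β = 0.703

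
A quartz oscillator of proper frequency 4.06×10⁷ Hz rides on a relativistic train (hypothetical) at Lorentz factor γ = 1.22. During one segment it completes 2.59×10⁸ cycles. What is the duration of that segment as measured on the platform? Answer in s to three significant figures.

Δt = 7.78 s

γ = 1.22
Proper time for N cycles: τ = N/f = 2.59×10⁸/(4.06×10⁷) = 6.379×10⁰ s = 6.379 s.
Lab-frame duration Δt = γτ = 1.220 × 6.379 = 7.783 s.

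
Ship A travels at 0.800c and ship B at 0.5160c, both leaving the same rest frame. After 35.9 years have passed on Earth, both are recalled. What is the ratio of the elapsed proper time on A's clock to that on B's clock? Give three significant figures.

A: γ = 1/√(1 − 0.800²) = 1/√0.3600 = 1.667. B: γ = 1/√(1 − 0.5160²) = 1/√0.7337 = 1.167.
τ_A/τ_B = γ_B/γ_A = 1.167/1.667 = 0.7005, so τ_A/τ_B = 0.7005.

τ_A/τ_B = 0.700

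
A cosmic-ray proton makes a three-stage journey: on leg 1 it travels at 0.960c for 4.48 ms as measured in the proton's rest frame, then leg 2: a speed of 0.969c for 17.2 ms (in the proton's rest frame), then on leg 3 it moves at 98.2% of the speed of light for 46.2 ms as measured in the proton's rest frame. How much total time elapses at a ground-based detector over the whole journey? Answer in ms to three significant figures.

Leg 1: γ = 1/√(1 − 0.960²) = 1/√0.07840 = 3.571; Δt_1 = 3.571 × 4.48 = 16.00 ms.
Leg 2: γ = 1/√(1 − 0.969²) = 1/√0.06104 = 4.048; Δt_2 = 4.048 × 17.2 = 69.62 ms.
Leg 3: β = 0.982; γ = 1/√(1 − 0.982²) = 1/√0.03568 = 5.294; Δt_3 = 5.294 × 46.2 = 244.6 ms.
Total: 16.00 + 69.62 + 244.6 ms.

Δt = 330 ms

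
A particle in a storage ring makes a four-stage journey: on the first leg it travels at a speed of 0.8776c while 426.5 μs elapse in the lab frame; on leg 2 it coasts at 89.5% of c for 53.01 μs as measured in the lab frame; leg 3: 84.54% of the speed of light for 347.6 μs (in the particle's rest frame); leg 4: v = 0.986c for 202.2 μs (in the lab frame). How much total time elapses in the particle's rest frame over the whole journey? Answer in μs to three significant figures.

τ = 609 μs

Leg 1: γ = 1/√(1 − 0.8776²) = 1/√0.2298 = 2.086; τ_1 = 426.5/2.086 = 204.5 μs.
Leg 2: β = 0.895; γ = 1/√(1 − 0.895²) = 1/√0.1990 = 2.242; τ_2 = 53.01/2.242 = 23.65 μs.
Leg 3: 347.6 μs is already measured in the particle's rest frame.
Leg 4: γ = 1/√(1 − 0.986²) = 1/√0.02780 = 5.997; τ_4 = 202.2/5.997 = 33.72 μs.
Total: 204.5 + 23.65 + 347.6 + 33.72 μs.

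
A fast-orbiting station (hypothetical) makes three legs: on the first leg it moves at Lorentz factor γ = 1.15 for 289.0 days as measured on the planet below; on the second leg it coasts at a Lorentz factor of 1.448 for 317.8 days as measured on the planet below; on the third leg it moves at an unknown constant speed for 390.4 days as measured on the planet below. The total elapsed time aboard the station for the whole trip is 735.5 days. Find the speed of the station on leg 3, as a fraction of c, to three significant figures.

Leg 1: γ = 1.15; τ_1 = 289.0/1.150 = 251.3 days.
Leg 2: γ = 1.448; τ_2 = 317.8/1.448 = 219.5 days.
Leg 3: speed unknown; τ_3 = 390.4/γ_3.
Total proper time: 251.3 + 219.5 + τ_3 = 735.5, so τ_3 = 735.5 − 470.8 = 264.7 days.
γ_3 = 390.4/264.7 = 1.475; β = √(1 − 1/γ²) = √0.5402.

β = 0.735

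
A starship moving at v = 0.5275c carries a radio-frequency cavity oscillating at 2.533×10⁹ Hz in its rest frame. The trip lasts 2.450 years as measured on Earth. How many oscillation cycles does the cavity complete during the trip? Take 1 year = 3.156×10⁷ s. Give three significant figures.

γ = 1/√(1 − 0.5275²) = 1/√0.7217 = 1.177
The oscillator's own cycle count is N = f × τ where τ is the proper time on the ship. τ = Δt/γ = 2.450/1.177 = 2.081 years = 6.569×10⁷ s.
N = 2.533×10⁹ × 6.569×10⁷ = 1.664×10¹⁷.

N = 1.66×10¹⁷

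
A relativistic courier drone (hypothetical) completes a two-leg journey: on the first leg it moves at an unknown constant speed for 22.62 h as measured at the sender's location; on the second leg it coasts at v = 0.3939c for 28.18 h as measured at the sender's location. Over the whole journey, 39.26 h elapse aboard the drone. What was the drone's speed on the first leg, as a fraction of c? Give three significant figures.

Leg 1: speed unknown; τ_1 = 22.62/γ_1.
Leg 2: γ = 1/√(1 − 0.3939²) = 1/√0.8448 = 1.088; τ_2 = 28.18/1.088 = 25.90 h.
Total proper time: τ_1 + 25.90 = 39.26, so τ_1 = 39.26 − 25.90 = 13.36 h.
γ_1 = 22.62/13.36 = 1.693; β = √(1 − 1/γ²) = √0.6512.

β = 0.807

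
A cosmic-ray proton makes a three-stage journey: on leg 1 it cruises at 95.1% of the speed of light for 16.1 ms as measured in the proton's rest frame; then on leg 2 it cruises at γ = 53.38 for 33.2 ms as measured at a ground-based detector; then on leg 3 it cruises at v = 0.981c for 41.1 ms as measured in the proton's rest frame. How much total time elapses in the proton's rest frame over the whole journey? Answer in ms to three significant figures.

τ = 57.8 ms

Leg 1: 16.1 ms is already measured in the proton's rest frame.
Leg 2: γ = 53.38; τ_2 = 33.2/53.38 = 0.6220 ms.
Leg 3: 41.1 ms is already measured in the proton's rest frame.
Total: 16.10 + 0.6220 + 41.10 ms.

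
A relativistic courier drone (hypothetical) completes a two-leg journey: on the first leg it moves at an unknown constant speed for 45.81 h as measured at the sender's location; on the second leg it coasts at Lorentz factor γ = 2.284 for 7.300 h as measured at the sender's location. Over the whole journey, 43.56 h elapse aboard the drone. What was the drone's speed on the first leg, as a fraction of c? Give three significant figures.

Leg 1: speed unknown; τ_1 = 45.81/γ_1.
Leg 2: γ = 2.284; τ_2 = 7.300/2.284 = 3.196 h.
Total proper time: τ_1 + 3.196 = 43.56, so τ_1 = 43.56 − 3.196 = 40.36 h.
γ_1 = 45.81/40.36 = 1.135; β = √(1 − 1/γ²) = √0.2236.

β = 0.473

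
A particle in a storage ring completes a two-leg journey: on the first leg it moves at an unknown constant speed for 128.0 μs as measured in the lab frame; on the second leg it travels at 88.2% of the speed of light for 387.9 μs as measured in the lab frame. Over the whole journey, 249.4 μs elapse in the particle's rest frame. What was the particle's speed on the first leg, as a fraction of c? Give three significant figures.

Leg 1: speed unknown; τ_1 = 128.0/γ_1.
Leg 2: β = 0.882; γ = 1/√(1 − 0.882²) = 1/√0.2221 = 2.122; τ_2 = 387.9/2.122 = 182.8 μs.
Total proper time: τ_1 + 182.8 = 249.4, so τ_1 = 249.4 − 182.8 = 66.60 μs.
γ_1 = 128.0/66.60 = 1.922; β = √(1 − 1/γ²) = √0.7293.

β = 0.854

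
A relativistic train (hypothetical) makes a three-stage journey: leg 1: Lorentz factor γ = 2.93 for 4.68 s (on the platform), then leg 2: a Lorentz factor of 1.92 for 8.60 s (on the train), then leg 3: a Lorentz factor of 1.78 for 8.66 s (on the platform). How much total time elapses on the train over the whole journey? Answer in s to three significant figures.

τ = 15.1 s

Leg 1: γ = 2.93; τ_1 = 4.68/2.930 = 1.597 s.
Leg 2: 8.60 s is already measured on the train.
Leg 3: γ = 1.78; τ_3 = 8.66/1.780 = 4.865 s.
Total: 1.597 + 8.600 + 4.865 s.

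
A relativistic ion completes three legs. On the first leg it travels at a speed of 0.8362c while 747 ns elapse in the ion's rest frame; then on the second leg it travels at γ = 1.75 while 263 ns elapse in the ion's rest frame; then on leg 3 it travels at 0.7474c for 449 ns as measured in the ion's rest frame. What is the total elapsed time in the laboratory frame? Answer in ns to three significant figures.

Leg 1: γ = 1/√(1 − 0.8362²) = 1/√0.3008 = 1.823; Δt_1 = 1.823 × 747 = 1362 ns.
Leg 2: γ = 1.75; Δt_2 = 1.750 × 263 = 460.2 ns.
Leg 3: γ = 1/√(1 − 0.7474²) = 1/√0.4414 = 1.505; Δt_3 = 1.505 × 449 = 675.8 ns.
Total: 1362 + 460.2 + 675.8 ns.

Δt = 2500 ns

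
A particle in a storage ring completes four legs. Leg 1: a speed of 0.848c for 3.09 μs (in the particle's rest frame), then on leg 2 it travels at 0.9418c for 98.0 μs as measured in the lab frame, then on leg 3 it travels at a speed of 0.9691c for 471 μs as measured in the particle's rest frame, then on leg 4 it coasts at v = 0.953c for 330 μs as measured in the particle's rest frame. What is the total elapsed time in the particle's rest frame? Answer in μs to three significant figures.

Leg 1: 3.09 μs is already measured in the particle's rest frame.
Leg 2: γ = 1/√(1 − 0.9418²) = 1/√0.1130 = 2.975; τ_2 = 98.0/2.975 = 32.95 μs.
Leg 3: 471 μs is already measured in the particle's rest frame.
Leg 4: 330 μs is already measured in the particle's rest frame.
Total: 3.090 + 32.95 + 471.0 + 330.0 μs.

τ = 837 μs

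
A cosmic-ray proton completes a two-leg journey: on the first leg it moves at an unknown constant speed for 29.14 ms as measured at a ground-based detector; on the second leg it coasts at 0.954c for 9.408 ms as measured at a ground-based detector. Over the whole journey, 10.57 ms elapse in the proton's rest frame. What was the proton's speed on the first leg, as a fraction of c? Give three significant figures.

Leg 1: speed unknown; τ_1 = 29.14/γ_1.
Leg 2: γ = 1/√(1 − 0.954²) = 1/√0.08988 = 3.335; τ_2 = 9.408/3.335 = 2.821 ms.
Total proper time: τ_1 + 2.821 = 10.57, so τ_1 = 10.57 − 2.821 = 7.749 ms.
γ_1 = 29.14/7.749 = 3.760; β = √(1 − 1/γ²) = √0.9293.

β = 0.964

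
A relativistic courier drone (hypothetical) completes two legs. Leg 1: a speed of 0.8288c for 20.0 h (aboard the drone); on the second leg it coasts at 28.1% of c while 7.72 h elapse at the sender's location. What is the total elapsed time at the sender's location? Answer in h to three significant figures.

Leg 1: γ = 1/√(1 − 0.8288²) = 1/√0.3131 = 1.787; Δt_1 = 1.787 × 20.0 = 35.74 h.
Leg 2: 7.72 h is already measured at the sender's location.
Total: 35.74 + 7.720 h.

Δt = 43.5 h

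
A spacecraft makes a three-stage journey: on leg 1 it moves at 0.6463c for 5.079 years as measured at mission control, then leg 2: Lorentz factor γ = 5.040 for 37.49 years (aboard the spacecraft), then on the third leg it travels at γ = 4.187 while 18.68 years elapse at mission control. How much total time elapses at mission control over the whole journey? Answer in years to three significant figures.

Δt = 213 years

Leg 1: 5.079 years is already measured at mission control.
Leg 2: γ = 5.040; Δt_2 = 5.040 × 37.49 = 188.9 years.
Leg 3: 18.68 years is already measured at mission control.
Total: 5.079 + 188.9 + 18.68 years.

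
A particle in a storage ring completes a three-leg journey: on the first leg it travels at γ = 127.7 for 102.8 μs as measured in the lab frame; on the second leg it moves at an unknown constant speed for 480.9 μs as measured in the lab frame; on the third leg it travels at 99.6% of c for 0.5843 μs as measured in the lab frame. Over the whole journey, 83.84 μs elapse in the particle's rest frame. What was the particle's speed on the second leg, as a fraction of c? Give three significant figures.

β = 0.985

Leg 1: γ = 127.7; τ_1 = 102.8/127.7 = 0.8050 μs.
Leg 2: speed unknown; τ_2 = 480.9/γ_2.
Leg 3: β = 0.996; γ = 1/√(1 − 0.996²) = 1/√0.007984 = 11.19; τ_3 = 0.5843/11.19 = 0.05221 μs.
Total proper time: 0.8050 + τ_2 + 0.05221 = 83.84, so τ_2 = 83.84 − 0.8572 = 82.98 μs.
γ_2 = 480.9/82.98 = 5.795; β = √(1 − 1/γ²) = √0.9702.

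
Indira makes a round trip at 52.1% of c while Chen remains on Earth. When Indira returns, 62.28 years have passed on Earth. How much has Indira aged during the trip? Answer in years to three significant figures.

τ = 53.2 years

β = 0.521; γ = 1/√(1 − 0.521²) = 1/√0.7286 = 1.172
Indira's clock measures proper time along the trip: τ = Δt/γ = 62.28/1.172 years.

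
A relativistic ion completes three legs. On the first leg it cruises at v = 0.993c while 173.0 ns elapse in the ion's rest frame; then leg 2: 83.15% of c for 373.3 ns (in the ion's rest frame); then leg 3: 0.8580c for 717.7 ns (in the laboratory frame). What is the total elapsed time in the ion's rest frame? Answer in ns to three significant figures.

τ = 915 ns

Leg 1: 173.0 ns is already measured in the ion's rest frame.
Leg 2: 373.3 ns is already measured in the ion's rest frame.
Leg 3: γ = 1/√(1 − 0.8580²) = 1/√0.2638 = 1.947; τ_3 = 717.7/1.947 = 368.6 ns.
Total: 173.0 + 373.3 + 368.6 ns.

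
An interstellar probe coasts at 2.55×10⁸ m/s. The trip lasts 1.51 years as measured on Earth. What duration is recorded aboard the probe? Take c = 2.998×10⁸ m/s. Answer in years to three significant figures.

τ = 0.794 years

β = 2.55×10⁸/2.998×10⁸ = 0.8506; γ = 1/√(1 − 0.8506²) = 1.902
The interval measured on Earth is the dilated one; the clock aboard the probe measures the proper time τ = Δt/γ = 1.51/1.902 years.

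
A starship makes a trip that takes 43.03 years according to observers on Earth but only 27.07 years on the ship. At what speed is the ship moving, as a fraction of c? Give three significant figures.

The proper time is measured on the ship (both events occur at the ship's location); Δt is measured on Earth. γ = Δt/τ = 43.03/27.07 = 1.590.
β = √(1 − 1/γ²) = √(1 − 0.3958) = √0.6042

v = 0.777c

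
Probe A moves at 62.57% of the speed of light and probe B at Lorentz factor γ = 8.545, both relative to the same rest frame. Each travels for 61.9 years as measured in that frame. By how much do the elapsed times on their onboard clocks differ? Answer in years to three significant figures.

|τ_A − τ_B| = 41.0 years

A: β = 0.6257; γ = 1/√(1 − 0.6257²) = 1/√0.6085 = 1.282; τ_A = 61.9/1.282 = 48.29 years.
B: γ = 8.545; τ_B = 61.9/8.545 = 7.244 years.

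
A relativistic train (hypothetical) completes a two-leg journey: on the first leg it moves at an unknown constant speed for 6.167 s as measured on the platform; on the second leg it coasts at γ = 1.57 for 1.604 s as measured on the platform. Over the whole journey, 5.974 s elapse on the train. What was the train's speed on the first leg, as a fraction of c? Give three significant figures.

β = 0.596

Leg 1: speed unknown; τ_1 = 6.167/γ_1.
Leg 2: γ = 1.57; τ_2 = 1.604/1.570 = 1.022 s.
Total proper time: τ_1 + 1.022 = 5.974, so τ_1 = 5.974 − 1.022 = 4.952 s.
γ_1 = 6.167/4.952 = 1.245; β = √(1 − 1/γ²) = √0.3551.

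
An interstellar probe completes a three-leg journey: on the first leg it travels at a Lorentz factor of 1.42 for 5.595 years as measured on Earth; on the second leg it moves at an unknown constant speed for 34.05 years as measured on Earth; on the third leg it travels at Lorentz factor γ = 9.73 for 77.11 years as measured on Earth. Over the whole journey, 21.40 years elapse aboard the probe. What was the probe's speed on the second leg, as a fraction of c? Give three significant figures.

Leg 1: γ = 1.42; τ_1 = 5.595/1.420 = 3.940 years.
Leg 2: speed unknown; τ_2 = 34.05/γ_2.
Leg 3: γ = 9.73; τ_3 = 77.11/9.730 = 7.925 years.
Total proper time: 3.940 + τ_2 + 7.925 = 21.40, so τ_2 = 21.40 − 11.87 = 9.535 years.
γ_2 = 34.05/9.535 = 3.571; β = √(1 − 1/γ²) = √0.9216.

β = 0.960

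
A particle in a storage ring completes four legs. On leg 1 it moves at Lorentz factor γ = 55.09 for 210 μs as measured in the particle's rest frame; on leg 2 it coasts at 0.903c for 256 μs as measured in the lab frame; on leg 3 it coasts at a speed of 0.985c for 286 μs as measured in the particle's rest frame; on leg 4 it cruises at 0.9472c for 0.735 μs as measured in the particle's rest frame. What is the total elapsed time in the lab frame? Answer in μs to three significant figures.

Δt = 1.35×10⁴ μs

Leg 1: γ = 55.09; Δt_1 = 55.09 × 210 = 1.157×10⁴ μs.
Leg 2: 256 μs is already measured in the lab frame.
Leg 3: γ = 1/√(1 − 0.985²) = 1/√0.02977 = 5.795; Δt_3 = 5.795 × 286 = 1657 μs.
Leg 4: γ = 1/√(1 − 0.9472²) = 1/√0.1028 = 3.119; Δt_4 = 3.119 × 0.735 = 2.292 μs.
Total: 1.157×10⁴ + 256.0 + 1657 + 2.292 μs.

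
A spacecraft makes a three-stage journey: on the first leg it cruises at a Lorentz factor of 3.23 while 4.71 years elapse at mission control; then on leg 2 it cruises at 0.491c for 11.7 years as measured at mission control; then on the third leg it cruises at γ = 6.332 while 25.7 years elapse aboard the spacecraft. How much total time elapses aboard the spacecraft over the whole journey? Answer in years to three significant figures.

τ = 37.4 years

Leg 1: γ = 3.23; τ_1 = 4.71/3.230 = 1.458 years.
Leg 2: γ = 1/√(1 − 0.491²) = 1/√0.7589 = 1.148; τ_2 = 11.7/1.148 = 10.19 years.
Leg 3: 25.7 years is already measured aboard the spacecraft.
Total: 1.458 + 10.19 + 25.70 years.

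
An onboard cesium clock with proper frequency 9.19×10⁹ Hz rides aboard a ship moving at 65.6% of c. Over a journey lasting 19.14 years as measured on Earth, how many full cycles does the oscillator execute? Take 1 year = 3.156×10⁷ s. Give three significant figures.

N = 4.19×10¹⁸

β = 0.656; γ = 1/√(1 − 0.656²) = 1/√0.5697 = 1.325
The oscillator's own cycle count is N = f × τ where τ is the proper time on the ship. τ = Δt/γ = 19.14/1.325 = 14.45 years = 4.559×10⁸ s.
N = 9.19×10⁹ × 4.559×10⁸ = 4.190×10¹⁸.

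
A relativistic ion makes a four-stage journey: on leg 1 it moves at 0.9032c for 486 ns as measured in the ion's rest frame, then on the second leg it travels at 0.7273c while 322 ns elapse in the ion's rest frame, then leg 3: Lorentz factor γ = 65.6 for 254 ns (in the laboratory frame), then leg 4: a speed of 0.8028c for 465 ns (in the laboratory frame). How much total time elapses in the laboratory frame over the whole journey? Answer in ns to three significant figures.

Leg 1: γ = 1/√(1 − 0.9032²) = 1/√0.1842 = 2.330; Δt_1 = 2.330 × 486 = 1132 ns.
Leg 2: γ = 1/√(1 − 0.7273²) = 1/√0.4710 = 1.457; Δt_2 = 1.457 × 322 = 469.2 ns.
Leg 3: 254 ns is already measured in the laboratory frame.
Leg 4: 465 ns is already measured in the laboratory frame.
Total: 1132 + 469.2 + 254.0 + 465.0 ns.

Δt = 2320 ns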